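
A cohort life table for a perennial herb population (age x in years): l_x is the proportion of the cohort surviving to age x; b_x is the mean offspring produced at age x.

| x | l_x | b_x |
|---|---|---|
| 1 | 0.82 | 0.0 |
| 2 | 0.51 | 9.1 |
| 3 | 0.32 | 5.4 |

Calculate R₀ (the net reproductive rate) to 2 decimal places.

R₀ = Σ l_x b_x:
  age 1: 0.82 × 0.0 = 0.0000
  age 2: 0.51 × 9.1 = 4.6410
  age 3: 0.32 × 5.4 = 1.7280
R₀ = 0.0000 + 4.6410 + 1.7280 = 6.3690

6.37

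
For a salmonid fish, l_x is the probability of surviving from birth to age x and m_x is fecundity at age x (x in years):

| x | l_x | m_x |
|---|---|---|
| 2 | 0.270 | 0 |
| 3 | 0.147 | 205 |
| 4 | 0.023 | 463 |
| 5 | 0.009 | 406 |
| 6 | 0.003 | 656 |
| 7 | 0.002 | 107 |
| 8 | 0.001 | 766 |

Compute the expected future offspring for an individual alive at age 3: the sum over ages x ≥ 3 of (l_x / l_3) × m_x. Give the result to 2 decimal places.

322.35

l_3 = 0.147. Conditional survival from age 3 to x is l_x / l_3.
  x=3: (0.147/0.147) × 205 = 205.0000
  x=4: (0.023/0.147) × 463 = 72.4422
  x=5: (0.009/0.147) × 406 = 24.8571
  x=6: (0.003/0.147) × 656 = 13.3878
  x=7: (0.002/0.147) × 107 = 1.4558
  x=8: (0.001/0.147) × 766 = 5.2109
Sum = 205.0000 + 72.4422 + 24.8571 + 13.3878 + 1.4558 + 5.2109 = 322.3537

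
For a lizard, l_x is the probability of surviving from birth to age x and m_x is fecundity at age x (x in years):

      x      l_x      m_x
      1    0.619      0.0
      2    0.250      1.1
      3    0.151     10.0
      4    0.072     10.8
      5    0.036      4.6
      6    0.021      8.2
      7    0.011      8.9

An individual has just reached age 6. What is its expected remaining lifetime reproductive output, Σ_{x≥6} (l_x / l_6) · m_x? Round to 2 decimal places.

12.86

l_6 = 0.021. Conditional survival from age 6 to x is l_x / l_6.
  x=6: (0.021/0.021) × 8.2 = 8.2000
  x=7: (0.011/0.021) × 8.9 = 4.6619
Sum = 8.2000 + 4.6619 = 12.8619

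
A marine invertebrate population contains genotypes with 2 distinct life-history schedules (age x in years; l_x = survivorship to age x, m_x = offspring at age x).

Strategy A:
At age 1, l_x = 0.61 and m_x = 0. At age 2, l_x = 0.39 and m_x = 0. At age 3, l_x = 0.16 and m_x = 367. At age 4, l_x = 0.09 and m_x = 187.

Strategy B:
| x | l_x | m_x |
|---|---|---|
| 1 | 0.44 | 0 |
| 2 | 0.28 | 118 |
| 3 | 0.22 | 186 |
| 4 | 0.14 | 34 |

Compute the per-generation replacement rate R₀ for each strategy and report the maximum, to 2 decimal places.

78.72

Strategy A: R₀ = 0.61×0 + 0.39×0 + 0.16×367 + 0.09×187 = 75.5500
Strategy B: R₀ = 0.44×0 + 0.28×118 + 0.22×186 + 0.14×34 = 78.7200
Highest R₀: strategy B with 78.7200.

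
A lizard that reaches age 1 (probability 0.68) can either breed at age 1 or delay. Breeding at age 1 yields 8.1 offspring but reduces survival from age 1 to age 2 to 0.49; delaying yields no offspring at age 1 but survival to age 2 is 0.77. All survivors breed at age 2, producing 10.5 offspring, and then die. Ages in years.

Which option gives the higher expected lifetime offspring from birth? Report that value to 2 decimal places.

9.01

breed at age 1: R₀ = 0.68 × (8.1 + 0.49 × 10.5) = 0.68 × 13.2450 = 9.0066
delay to age 2: R₀ = 0.68 × (0.77 × 10.5) = 0.68 × 8.0850 = 5.4978
Higher: breed at age 1 (9.0066).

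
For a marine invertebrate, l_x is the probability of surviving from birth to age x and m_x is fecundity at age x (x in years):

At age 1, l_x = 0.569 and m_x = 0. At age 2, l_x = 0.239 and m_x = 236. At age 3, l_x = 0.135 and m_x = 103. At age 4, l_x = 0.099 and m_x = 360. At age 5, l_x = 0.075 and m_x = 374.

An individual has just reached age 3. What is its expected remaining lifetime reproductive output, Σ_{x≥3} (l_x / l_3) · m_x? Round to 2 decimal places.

l_3 = 0.135. Conditional survival from age 3 to x is l_x / l_3.
  x=3: (0.135/0.135) × 103 = 103.0000
  x=4: (0.099/0.135) × 360 = 264.0000
  x=5: (0.075/0.135) × 374 = 207.7778
Sum = 103.0000 + 264.0000 + 207.7778 = 574.7778

574.78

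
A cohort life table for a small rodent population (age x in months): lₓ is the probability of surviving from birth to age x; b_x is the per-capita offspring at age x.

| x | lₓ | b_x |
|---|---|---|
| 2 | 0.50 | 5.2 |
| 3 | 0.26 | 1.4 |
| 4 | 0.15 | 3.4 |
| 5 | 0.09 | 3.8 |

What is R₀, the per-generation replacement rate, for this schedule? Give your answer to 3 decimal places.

R₀ = Σ lₓ b_x:
  age 2: 0.50 × 5.2 = 2.6000
  age 3: 0.26 × 1.4 = 0.3640
  age 4: 0.15 × 3.4 = 0.5100
  age 5: 0.09 × 3.8 = 0.3420
R₀ = 2.6000 + 0.3640 + 0.5100 + 0.3420 = 3.8160

3.816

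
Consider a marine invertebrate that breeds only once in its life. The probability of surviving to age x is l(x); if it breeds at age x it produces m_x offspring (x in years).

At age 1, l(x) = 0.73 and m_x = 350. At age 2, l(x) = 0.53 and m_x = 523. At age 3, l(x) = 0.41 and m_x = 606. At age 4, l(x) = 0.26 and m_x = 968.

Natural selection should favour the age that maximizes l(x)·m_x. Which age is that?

Expected offspring if breeding at age x = l(x) × m_x:
  age 1: 0.73 × 350 = 255.500
  age 2: 0.53 × 523 = 277.190
  age 3: 0.41 × 606 = 248.460
  age 4: 0.26 × 968 = 251.680
Maximum at age 2 (277.190).

2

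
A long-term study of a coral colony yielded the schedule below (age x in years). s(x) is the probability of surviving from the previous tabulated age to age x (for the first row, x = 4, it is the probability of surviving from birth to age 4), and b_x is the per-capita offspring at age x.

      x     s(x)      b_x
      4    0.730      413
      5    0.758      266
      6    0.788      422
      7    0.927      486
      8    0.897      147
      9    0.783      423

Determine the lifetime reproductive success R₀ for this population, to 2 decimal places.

1002.51

Survivorship from birth: l_x = s_4·s_5·…·s_x.
  l_4 = 0.73000
  l_5 = 0.55334
  l_6 = 0.43603
  l_7 = 0.40420
  l_8 = 0.36257
  l_9 = 0.28389
R₀ = Σ l_x b_x:
  age 4: 0.73000 × 413 = 301.4900
  age 5: 0.55334 × 266 = 147.1884
  age 6: 0.43603 × 422 = 184.0047
  age 7: 0.40420 × 486 = 196.4412
  age 8: 0.36257 × 147 = 53.2978
  age 9: 0.28389 × 423 = 120.0855
R₀ = 301.4900 + 147.1884 + 184.0047 + 196.4412 + 53.2978 + 120.0855 = 1002.5076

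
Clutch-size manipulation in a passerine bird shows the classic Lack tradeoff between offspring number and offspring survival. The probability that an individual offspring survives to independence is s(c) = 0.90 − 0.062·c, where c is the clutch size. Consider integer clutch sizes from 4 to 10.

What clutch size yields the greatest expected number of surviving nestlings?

7

Expected surviving nestlings = c × s(c):
  c=4: 4 × 0.652 = 2.608
  c=5: 5 × 0.590 = 2.950
  c=6: 6 × 0.528 = 3.168
  c=7: 7 × 0.466 = 3.262
  c=8: 8 × 0.404 = 3.232
  c=9: 9 × 0.342 = 3.078
  c=10: 10 × 0.280 = 2.800
Maximum at c = 7 (3.262 surviving nestlings).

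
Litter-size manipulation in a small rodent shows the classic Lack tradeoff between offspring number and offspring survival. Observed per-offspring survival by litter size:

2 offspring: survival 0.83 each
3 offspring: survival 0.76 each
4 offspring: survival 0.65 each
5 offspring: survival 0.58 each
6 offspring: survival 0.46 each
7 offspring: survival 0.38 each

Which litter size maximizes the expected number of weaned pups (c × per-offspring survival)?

Expected weaned pups = c × s(c):
  c=2: 2 × 0.83 = 1.660
  c=3: 3 × 0.76 = 2.280
  c=4: 4 × 0.65 = 2.600
  c=5: 5 × 0.58 = 2.900
  c=6: 6 × 0.46 = 2.760
  c=7: 7 × 0.38 = 2.660
Maximum at c = 5 (2.900 weaned pups).

5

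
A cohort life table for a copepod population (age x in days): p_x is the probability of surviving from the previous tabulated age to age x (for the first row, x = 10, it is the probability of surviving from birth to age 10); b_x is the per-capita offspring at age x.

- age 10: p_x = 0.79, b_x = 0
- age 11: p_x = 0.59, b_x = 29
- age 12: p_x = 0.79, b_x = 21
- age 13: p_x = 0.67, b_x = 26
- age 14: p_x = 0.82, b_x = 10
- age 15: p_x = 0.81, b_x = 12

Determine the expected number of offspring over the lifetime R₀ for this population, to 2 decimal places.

Survivorship from birth: l_x = p_10·p_11·…·p_x.
  l_10 = 0.79000
  l_11 = 0.46610
  l_12 = 0.36822
  l_13 = 0.24671
  l_14 = 0.20230
  l_15 = 0.16386
R₀ = Σ l_x b_x:
  age 10: 0.79000 × 0 = 0.0000
  age 11: 0.46610 × 29 = 13.5169
  age 12: 0.36822 × 21 = 7.7326
  age 13: 0.24671 × 26 = 6.4145
  age 14: 0.20230 × 10 = 2.0230
  age 15: 0.16386 × 12 = 1.9663
R₀ = 0.0000 + 13.5169 + 7.7326 + 6.4145 + 2.0230 + 1.9663 = 31.6533

31.65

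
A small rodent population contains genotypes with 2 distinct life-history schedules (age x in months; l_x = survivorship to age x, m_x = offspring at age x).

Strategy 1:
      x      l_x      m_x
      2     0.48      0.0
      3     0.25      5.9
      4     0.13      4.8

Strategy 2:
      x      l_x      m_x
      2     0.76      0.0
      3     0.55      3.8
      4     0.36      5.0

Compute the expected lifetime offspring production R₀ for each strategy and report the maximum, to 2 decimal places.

3.89

Strategy 1: R₀ = 0.48×0.0 + 0.25×5.9 + 0.13×4.8 = 2.0990
Strategy 2: R₀ = 0.76×0.0 + 0.55×3.8 + 0.36×5.0 = 3.8900
Highest R₀: strategy 2 with 3.8900.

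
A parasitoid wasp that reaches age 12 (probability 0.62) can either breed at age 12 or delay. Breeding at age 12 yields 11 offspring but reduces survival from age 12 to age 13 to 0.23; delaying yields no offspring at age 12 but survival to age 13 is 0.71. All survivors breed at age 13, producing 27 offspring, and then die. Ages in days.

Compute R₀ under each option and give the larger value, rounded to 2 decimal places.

breed at age 12: R₀ = 0.62 × (11 + 0.23 × 27) = 0.62 × 17.2100 = 10.6702
delay to age 13: R₀ = 0.62 × (0.71 × 27) = 0.62 × 19.1700 = 11.8854
Higher: delay to age 13 (11.8854).

11.89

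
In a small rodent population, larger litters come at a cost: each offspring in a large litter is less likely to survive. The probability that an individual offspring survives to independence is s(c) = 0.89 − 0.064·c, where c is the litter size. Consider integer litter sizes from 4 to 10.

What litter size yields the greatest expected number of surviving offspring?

Expected surviving offspring = c × s(c):
  c=4: 4 × 0.634 = 2.536
  c=5: 5 × 0.570 = 2.850
  c=6: 6 × 0.506 = 3.036
  c=7: 7 × 0.442 = 3.094
  c=8: 8 × 0.378 = 3.024
  c=9: 9 × 0.314 = 2.826
  c=10: 10 × 0.250 = 2.500
Maximum at c = 7 (3.094 surviving offspring).

7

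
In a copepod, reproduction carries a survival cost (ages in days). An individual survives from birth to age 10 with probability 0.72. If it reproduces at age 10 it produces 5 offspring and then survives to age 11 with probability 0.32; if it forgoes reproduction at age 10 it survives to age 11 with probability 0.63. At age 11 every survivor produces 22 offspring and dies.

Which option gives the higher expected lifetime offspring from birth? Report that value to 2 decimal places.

breed at age 10: R₀ = 0.72 × (5 + 0.32 × 22) = 0.72 × 12.0400 = 8.6688
delay to age 11: R₀ = 0.72 × (0.63 × 22) = 0.72 × 13.8600 = 9.9792
Higher: delay to age 11 (9.9792).

9.98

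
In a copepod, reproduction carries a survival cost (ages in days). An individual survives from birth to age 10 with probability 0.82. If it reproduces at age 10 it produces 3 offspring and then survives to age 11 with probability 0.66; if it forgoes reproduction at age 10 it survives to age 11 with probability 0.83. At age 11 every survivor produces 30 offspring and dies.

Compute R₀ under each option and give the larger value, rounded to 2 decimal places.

20.42

breed at age 10: R₀ = 0.82 × (3 + 0.66 × 30) = 0.82 × 22.8000 = 18.6960
delay to age 11: R₀ = 0.82 × (0.83 × 30) = 0.82 × 24.9000 = 20.4180
Higher: delay to age 11 (20.4180).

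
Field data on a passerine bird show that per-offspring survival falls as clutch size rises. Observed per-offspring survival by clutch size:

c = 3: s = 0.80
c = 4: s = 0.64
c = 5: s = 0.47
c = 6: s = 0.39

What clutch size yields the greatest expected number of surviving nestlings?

Expected surviving nestlings = c × s(c):
  c=3: 3 × 0.80 = 2.400
  c=4: 4 × 0.64 = 2.560
  c=5: 5 × 0.47 = 2.350
  c=6: 6 × 0.39 = 2.340
Maximum at c = 4 (2.560 surviving nestlings).

4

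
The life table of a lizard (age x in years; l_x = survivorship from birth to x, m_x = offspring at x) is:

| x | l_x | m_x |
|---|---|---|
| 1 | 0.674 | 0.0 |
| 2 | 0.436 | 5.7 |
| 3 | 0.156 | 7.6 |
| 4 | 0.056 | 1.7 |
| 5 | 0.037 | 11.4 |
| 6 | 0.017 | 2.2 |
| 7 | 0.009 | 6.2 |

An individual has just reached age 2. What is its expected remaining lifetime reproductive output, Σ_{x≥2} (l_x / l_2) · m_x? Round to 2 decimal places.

l_2 = 0.436. Conditional survival from age 2 to x is l_x / l_2.
  x=2: (0.436/0.436) × 5.7 = 5.7000
  x=3: (0.156/0.436) × 7.6 = 2.7193
  x=4: (0.056/0.436) × 1.7 = 0.2183
  x=5: (0.037/0.436) × 11.4 = 0.9674
  x=6: (0.017/0.436) × 2.2 = 0.0858
  x=7: (0.009/0.436) × 6.2 = 0.1280
Sum = 5.7000 + 2.7193 + 0.2183 + 0.9674 + 0.0858 + 0.1280 = 9.8188

9.82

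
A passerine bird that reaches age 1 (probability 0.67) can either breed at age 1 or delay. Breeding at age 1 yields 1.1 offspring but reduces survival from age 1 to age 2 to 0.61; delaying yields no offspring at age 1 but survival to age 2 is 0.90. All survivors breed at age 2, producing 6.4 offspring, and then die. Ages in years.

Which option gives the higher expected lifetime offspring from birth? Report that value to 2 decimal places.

3.86

breed at age 1: R₀ = 0.67 × (1.1 + 0.61 × 6.4) = 0.67 × 5.0040 = 3.3527
delay to age 2: R₀ = 0.67 × (0.90 × 6.4) = 0.67 × 5.7600 = 3.8592
Higher: delay to age 2 (3.8592).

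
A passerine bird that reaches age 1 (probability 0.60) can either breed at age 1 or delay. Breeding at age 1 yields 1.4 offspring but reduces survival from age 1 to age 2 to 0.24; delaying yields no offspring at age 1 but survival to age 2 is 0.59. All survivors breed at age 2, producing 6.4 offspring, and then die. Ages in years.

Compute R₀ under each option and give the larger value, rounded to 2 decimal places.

2.27

breed at age 1: R₀ = 0.60 × (1.4 + 0.24 × 6.4) = 0.60 × 2.9360 = 1.7616
delay to age 2: R₀ = 0.60 × (0.59 × 6.4) = 0.60 × 3.7760 = 2.2656
Higher: delay to age 2 (2.2656).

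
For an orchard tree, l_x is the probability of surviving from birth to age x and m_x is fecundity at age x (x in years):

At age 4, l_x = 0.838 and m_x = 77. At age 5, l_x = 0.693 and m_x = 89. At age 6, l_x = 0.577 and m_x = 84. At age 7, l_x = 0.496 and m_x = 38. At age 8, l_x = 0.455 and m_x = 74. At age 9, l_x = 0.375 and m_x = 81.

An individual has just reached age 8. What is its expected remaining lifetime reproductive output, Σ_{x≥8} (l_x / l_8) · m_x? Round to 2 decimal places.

140.76

l_8 = 0.455. Conditional survival from age 8 to x is l_x / l_8.
  x=8: (0.455/0.455) × 74 = 74.0000
  x=9: (0.375/0.455) × 81 = 66.7582
Sum = 74.0000 + 66.7582 = 140.7582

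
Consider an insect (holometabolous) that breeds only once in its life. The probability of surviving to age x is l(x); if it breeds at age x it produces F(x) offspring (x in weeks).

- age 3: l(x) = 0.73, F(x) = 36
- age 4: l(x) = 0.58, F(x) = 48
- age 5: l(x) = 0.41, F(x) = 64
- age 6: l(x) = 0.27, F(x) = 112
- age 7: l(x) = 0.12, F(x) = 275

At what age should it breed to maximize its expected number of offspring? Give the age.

7

Expected offspring if breeding at age x = l(x) × F(x):
  age 3: 0.73 × 36 = 26.280
  age 4: 0.58 × 48 = 27.840
  age 5: 0.41 × 64 = 26.240
  age 6: 0.27 × 112 = 30.240
  age 7: 0.12 × 275 = 33.000
Maximum at age 7 (33.000).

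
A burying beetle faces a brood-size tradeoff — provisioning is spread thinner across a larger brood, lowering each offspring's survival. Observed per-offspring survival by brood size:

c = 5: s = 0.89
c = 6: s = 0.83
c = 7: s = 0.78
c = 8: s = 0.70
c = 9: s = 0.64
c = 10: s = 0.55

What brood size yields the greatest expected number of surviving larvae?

9

Expected surviving larvae = c × s(c):
  c=5: 5 × 0.89 = 4.450
  c=6: 6 × 0.83 = 4.980
  c=7: 7 × 0.78 = 5.460
  c=8: 8 × 0.70 = 5.600
  c=9: 9 × 0.64 = 5.760
  c=10: 10 × 0.55 = 5.500
Maximum at c = 9 (5.760 surviving larvae).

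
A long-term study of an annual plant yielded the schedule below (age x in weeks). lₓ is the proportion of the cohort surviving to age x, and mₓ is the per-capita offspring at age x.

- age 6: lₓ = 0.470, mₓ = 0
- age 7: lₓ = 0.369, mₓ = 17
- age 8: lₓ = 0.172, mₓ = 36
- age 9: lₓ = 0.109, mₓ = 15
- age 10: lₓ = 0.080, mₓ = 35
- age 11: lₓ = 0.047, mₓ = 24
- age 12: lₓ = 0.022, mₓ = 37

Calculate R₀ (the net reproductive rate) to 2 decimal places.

18.84

R₀ = Σ lₓ mₓ:
  age 6: 0.470 × 0 = 0.0000
  age 7: 0.369 × 17 = 6.2730
  age 8: 0.172 × 36 = 6.1920
  age 9: 0.109 × 15 = 1.6350
  age 10: 0.080 × 35 = 2.8000
  age 11: 0.047 × 24 = 1.1280
  age 12: 0.022 × 37 = 0.8140
R₀ = 0.0000 + 6.2730 + 6.1920 + 1.6350 + 2.8000 + 1.1280 + 0.8140 = 18.8420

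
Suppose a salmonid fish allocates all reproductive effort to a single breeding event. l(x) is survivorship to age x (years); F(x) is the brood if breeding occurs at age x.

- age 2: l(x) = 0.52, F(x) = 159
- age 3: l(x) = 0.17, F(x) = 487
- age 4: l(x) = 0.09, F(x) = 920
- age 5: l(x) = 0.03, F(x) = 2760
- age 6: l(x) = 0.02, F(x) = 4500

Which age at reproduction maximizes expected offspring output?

Expected offspring if breeding at age x = l(x) × F(x):
  age 2: 0.52 × 159 = 82.680
  age 3: 0.17 × 487 = 82.790
  age 4: 0.09 × 920 = 82.800
  age 5: 0.03 × 2760 = 82.800
  age 6: 0.02 × 4500 = 90.000
Maximum at age 6 (90.000).

6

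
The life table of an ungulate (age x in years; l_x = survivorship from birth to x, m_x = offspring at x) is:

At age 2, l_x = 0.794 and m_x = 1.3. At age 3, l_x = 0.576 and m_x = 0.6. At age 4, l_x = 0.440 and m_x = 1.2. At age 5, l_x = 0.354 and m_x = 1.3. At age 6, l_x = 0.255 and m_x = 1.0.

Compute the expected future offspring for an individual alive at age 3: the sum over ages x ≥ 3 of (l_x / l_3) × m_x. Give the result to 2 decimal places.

2.76

l_3 = 0.576. Conditional survival from age 3 to x is l_x / l_3.
  x=3: (0.576/0.576) × 0.6 = 0.6000
  x=4: (0.440/0.576) × 1.2 = 0.9167
  x=5: (0.354/0.576) × 1.3 = 0.7990
  x=6: (0.255/0.576) × 1.0 = 0.4427
Sum = 0.6000 + 0.9167 + 0.7990 + 0.4427 = 2.7583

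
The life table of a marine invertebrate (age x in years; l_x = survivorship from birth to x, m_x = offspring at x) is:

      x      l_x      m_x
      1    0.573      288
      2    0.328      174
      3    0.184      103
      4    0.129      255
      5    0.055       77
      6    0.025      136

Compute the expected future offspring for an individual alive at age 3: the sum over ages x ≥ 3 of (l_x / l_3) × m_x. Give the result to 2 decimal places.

323.27

l_3 = 0.184. Conditional survival from age 3 to x is l_x / l_3.
  x=3: (0.184/0.184) × 103 = 103.0000
  x=4: (0.129/0.184) × 255 = 178.7772
  x=5: (0.055/0.184) × 77 = 23.0163
  x=6: (0.025/0.184) × 136 = 18.4783
Sum = 103.0000 + 178.7772 + 23.0163 + 18.4783 = 323.2717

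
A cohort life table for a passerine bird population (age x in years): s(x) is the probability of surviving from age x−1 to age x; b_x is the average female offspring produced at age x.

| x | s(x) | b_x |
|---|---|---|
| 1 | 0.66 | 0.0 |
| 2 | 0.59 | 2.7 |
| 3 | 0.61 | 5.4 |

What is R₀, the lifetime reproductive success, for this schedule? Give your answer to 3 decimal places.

Survivorship from birth: l_x = s_1·s_2·…·s_x.
  l_1 = 0.66000
  l_2 = 0.38940
  l_3 = 0.23753
R₀ = Σ l_x b_x:
  age 1: 0.66000 × 0.0 = 0.0000
  age 2: 0.38940 × 2.7 = 1.0514
  age 3: 0.23753 × 5.4 = 1.2827
R₀ = 0.0000 + 1.0514 + 1.2827 = 2.3340

2.334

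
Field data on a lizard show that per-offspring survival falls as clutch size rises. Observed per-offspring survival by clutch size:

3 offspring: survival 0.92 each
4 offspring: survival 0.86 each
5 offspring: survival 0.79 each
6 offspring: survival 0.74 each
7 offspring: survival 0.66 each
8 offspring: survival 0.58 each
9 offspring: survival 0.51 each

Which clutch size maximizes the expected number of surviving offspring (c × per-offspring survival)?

8

Expected surviving offspring = c × s(c):
  c=3: 3 × 0.92 = 2.760
  c=4: 4 × 0.86 = 3.440
  c=5: 5 × 0.79 = 3.950
  c=6: 6 × 0.74 = 4.440
  c=7: 7 × 0.66 = 4.620
  c=8: 8 × 0.58 = 4.640
  c=9: 9 × 0.51 = 4.590
Maximum at c = 8 (4.640 surviving offspring).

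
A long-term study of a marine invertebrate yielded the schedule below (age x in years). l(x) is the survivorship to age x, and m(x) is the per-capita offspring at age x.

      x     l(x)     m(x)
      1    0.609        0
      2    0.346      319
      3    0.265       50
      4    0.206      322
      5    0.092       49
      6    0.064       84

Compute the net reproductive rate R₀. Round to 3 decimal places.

199.840

R₀ = Σ l(x) m(x):
  age 1: 0.609 × 0 = 0.0000
  age 2: 0.346 × 319 = 110.3740
  age 3: 0.265 × 50 = 13.2500
  age 4: 0.206 × 322 = 66.3320
  age 5: 0.092 × 49 = 4.5080
  age 6: 0.064 × 84 = 5.3760
R₀ = 0.0000 + 110.3740 + 13.2500 + 66.3320 + 4.5080 + 5.3760 = 199.8400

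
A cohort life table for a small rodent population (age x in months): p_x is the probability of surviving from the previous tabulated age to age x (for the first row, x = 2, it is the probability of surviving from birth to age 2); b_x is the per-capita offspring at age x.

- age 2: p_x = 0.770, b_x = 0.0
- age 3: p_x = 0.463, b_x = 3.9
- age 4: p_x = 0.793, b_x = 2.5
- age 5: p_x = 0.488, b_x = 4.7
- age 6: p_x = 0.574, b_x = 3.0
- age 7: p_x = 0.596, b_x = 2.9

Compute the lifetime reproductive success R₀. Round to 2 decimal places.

3.12

Survivorship from birth: l_x = p_2·p_3·…·p_x.
  l_2 = 0.77000
  l_3 = 0.35651
  l_4 = 0.28271
  l_5 = 0.13796
  l_6 = 0.07919
  l_7 = 0.04720
R₀ = Σ l_x b_x:
  age 2: 0.77000 × 0.0 = 0.0000
  age 3: 0.35651 × 3.9 = 1.3904
  age 4: 0.28271 × 2.5 = 0.7068
  age 5: 0.13796 × 4.7 = 0.6484
  age 6: 0.07919 × 3.0 = 0.2376
  age 7: 0.04720 × 2.9 = 0.1369
R₀ = 0.0000 + 1.3904 + 0.7068 + 0.6484 + 0.2376 + 0.1369 = 3.1200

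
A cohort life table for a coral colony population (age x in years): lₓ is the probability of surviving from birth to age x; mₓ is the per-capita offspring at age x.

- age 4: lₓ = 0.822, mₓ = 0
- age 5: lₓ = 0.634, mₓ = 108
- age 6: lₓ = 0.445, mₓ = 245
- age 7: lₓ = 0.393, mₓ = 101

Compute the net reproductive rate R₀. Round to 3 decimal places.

217.190

R₀ = Σ lₓ mₓ:
  age 4: 0.822 × 0 = 0.0000
  age 5: 0.634 × 108 = 68.4720
  age 6: 0.445 × 245 = 109.0250
  age 7: 0.393 × 101 = 39.6930
R₀ = 0.0000 + 68.4720 + 109.0250 + 39.6930 = 217.1900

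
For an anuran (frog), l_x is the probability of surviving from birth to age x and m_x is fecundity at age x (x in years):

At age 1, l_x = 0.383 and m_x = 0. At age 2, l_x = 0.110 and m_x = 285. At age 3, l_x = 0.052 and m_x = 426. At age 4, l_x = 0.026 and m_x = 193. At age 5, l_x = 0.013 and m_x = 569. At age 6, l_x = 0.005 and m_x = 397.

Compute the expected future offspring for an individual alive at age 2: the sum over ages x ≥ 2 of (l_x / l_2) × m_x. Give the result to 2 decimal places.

617.29

l_2 = 0.110. Conditional survival from age 2 to x is l_x / l_2.
  x=2: (0.110/0.110) × 285 = 285.0000
  x=3: (0.052/0.110) × 426 = 201.3818
  x=4: (0.026/0.110) × 193 = 45.6182
  x=5: (0.013/0.110) × 569 = 67.2455
  x=6: (0.005/0.110) × 397 = 18.0455
Sum = 285.0000 + 201.3818 + 45.6182 + 67.2455 + 18.0455 = 617.2909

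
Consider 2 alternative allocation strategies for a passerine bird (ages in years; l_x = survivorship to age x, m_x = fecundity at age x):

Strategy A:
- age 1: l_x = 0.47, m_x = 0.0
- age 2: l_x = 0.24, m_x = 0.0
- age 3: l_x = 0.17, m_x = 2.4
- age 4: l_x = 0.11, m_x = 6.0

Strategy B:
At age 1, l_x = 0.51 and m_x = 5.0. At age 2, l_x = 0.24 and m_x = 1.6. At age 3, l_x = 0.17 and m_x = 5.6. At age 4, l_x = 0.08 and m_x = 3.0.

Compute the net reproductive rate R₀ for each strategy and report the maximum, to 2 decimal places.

4.13

Strategy A: R₀ = 0.47×0.0 + 0.24×0.0 + 0.17×2.4 + 0.11×6.0 = 1.0680
Strategy B: R₀ = 0.51×5.0 + 0.24×1.6 + 0.17×5.6 + 0.08×3.0 = 4.1260
Highest R₀: strategy B with 4.1260.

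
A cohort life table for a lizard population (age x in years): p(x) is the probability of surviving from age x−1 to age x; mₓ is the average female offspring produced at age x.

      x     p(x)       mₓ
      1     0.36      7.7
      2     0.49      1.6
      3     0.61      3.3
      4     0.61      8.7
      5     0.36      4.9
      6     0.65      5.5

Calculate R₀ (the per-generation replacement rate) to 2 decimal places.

4.18

Survivorship from birth: l_x = p_1·p_2·…·p_x.
  l_1 = 0.36000
  l_2 = 0.17640
  l_3 = 0.10760
  l_4 = 0.06564
  l_5 = 0.02363
  l_6 = 0.01536
R₀ = Σ l_x mₓ:
  age 1: 0.36000 × 7.7 = 2.7720
  age 2: 0.17640 × 1.6 = 0.2822
  age 3: 0.10760 × 3.3 = 0.3551
  age 4: 0.06564 × 8.7 = 0.5711
  age 5: 0.02363 × 4.9 = 0.1158
  age 6: 0.01536 × 5.5 = 0.0845
R₀ = 2.7720 + 0.2822 + 0.3551 + 0.5711 + 0.1158 + 0.0845 = 4.1807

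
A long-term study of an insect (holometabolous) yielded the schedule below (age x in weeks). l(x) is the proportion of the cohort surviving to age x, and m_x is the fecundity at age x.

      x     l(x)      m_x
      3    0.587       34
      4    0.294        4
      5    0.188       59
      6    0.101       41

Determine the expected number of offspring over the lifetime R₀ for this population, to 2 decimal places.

R₀ = Σ l(x) m_x:
  age 3: 0.587 × 34 = 19.9580
  age 4: 0.294 × 4 = 1.1760
  age 5: 0.188 × 59 = 11.0920
  age 6: 0.101 × 41 = 4.1410
R₀ = 19.9580 + 1.1760 + 11.0920 + 4.1410 = 36.3670

36.37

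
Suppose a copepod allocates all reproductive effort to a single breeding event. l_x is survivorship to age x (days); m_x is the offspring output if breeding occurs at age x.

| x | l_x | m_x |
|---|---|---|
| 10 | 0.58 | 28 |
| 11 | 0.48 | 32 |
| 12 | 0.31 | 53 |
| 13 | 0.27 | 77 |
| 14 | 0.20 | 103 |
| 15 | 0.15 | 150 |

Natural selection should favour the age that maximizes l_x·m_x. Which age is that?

15

Expected offspring if breeding at age x = l_x × m_x:
  age 10: 0.58 × 28 = 16.240
  age 11: 0.48 × 32 = 15.360
  age 12: 0.31 × 53 = 16.430
  age 13: 0.27 × 77 = 20.790
  age 14: 0.20 × 103 = 20.600
  age 15: 0.15 × 150 = 22.500
Maximum at age 15 (22.500).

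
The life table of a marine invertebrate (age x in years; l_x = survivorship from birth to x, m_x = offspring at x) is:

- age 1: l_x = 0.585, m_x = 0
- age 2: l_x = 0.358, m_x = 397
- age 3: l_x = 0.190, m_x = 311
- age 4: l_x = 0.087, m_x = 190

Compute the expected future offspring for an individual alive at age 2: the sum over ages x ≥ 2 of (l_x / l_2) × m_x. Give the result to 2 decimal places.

l_2 = 0.358. Conditional survival from age 2 to x is l_x / l_2.
  x=2: (0.358/0.358) × 397 = 397.0000
  x=3: (0.190/0.358) × 311 = 165.0559
  x=4: (0.087/0.358) × 190 = 46.1732
Sum = 397.0000 + 165.0559 + 46.1732 = 608.2291

608.23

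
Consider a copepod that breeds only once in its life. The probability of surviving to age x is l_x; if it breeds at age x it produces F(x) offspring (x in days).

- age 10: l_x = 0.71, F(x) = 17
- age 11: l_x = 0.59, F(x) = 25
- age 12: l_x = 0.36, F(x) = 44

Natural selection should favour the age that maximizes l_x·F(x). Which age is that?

Expected offspring if breeding at age x = l_x × F(x):
  age 10: 0.71 × 17 = 12.070
  age 11: 0.59 × 25 = 14.750
  age 12: 0.36 × 44 = 15.840
Maximum at age 12 (15.840).

12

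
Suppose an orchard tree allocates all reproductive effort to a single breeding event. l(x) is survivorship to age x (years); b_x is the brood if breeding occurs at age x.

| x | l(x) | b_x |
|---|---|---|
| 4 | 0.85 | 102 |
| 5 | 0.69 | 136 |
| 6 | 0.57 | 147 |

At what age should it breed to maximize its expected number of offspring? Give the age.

5

Expected offspring if breeding at age x = l(x) × b_x:
  age 4: 0.85 × 102 = 86.700
  age 5: 0.69 × 136 = 93.840
  age 6: 0.57 × 147 = 83.790
Maximum at age 5 (93.840).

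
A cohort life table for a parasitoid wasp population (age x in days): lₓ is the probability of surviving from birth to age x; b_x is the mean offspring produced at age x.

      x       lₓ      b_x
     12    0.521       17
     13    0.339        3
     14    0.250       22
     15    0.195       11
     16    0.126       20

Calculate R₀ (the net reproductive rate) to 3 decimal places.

20.039

R₀ = Σ lₓ b_x:
  age 12: 0.521 × 17 = 8.8570
  age 13: 0.339 × 3 = 1.0170
  age 14: 0.250 × 22 = 5.5000
  age 15: 0.195 × 11 = 2.1450
  age 16: 0.126 × 20 = 2.5200
R₀ = 8.8570 + 1.0170 + 5.5000 + 2.1450 + 2.5200 = 20.0390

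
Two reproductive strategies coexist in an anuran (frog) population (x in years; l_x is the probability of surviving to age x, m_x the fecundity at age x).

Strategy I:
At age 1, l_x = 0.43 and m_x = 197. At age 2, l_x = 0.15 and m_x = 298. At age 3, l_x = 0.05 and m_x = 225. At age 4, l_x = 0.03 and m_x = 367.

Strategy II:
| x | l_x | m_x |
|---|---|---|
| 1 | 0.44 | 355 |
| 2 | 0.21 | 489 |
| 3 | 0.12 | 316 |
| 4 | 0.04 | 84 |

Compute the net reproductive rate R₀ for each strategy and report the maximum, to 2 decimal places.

Strategy I: R₀ = 0.43×197 + 0.15×298 + 0.05×225 + 0.03×367 = 151.6700
Strategy II: R₀ = 0.44×355 + 0.21×489 + 0.12×316 + 0.04×84 = 300.1700
Highest R₀: strategy II with 300.1700.

300.17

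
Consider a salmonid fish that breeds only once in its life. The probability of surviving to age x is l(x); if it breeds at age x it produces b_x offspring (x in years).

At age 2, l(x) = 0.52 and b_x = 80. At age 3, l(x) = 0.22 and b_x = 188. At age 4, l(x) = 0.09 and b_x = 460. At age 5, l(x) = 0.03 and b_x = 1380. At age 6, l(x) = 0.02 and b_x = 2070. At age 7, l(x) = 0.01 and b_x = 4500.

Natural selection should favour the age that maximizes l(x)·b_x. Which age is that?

Expected offspring if breeding at age x = l(x) × b_x:
  age 2: 0.52 × 80 = 41.600
  age 3: 0.22 × 188 = 41.360
  age 4: 0.09 × 460 = 41.400
  age 5: 0.03 × 1380 = 41.400
  age 6: 0.02 × 2070 = 41.400
  age 7: 0.01 × 4500 = 45.000
Maximum at age 7 (45.000).

7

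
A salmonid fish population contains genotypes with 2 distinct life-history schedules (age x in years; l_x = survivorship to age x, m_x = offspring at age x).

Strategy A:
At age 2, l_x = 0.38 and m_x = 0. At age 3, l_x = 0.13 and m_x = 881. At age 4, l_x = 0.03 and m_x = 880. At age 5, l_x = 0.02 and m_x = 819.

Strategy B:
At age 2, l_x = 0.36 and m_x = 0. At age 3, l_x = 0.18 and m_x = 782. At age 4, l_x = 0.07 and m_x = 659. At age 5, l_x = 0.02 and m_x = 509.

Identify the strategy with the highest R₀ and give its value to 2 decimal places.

Strategy A: R₀ = 0.38×0 + 0.13×881 + 0.03×880 + 0.02×819 = 157.3100
Strategy B: R₀ = 0.36×0 + 0.18×782 + 0.07×659 + 0.02×509 = 197.0700
Highest R₀: strategy B with 197.0700.

197.07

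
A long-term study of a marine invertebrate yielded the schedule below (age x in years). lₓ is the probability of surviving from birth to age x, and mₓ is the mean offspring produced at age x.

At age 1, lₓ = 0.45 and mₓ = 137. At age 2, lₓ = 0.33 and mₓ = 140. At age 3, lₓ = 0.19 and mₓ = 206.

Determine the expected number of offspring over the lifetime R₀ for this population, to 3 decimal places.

R₀ = Σ lₓ mₓ:
  age 1: 0.45 × 137 = 61.6500
  age 2: 0.33 × 140 = 46.2000
  age 3: 0.19 × 206 = 39.1400
R₀ = 61.6500 + 46.2000 + 39.1400 = 146.9900

146.990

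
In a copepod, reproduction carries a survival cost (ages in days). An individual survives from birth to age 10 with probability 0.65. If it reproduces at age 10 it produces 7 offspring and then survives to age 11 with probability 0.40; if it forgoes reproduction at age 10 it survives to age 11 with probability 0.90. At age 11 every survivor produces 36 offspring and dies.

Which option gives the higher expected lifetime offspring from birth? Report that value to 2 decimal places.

21.06

breed at age 10: R₀ = 0.65 × (7 + 0.40 × 36) = 0.65 × 21.4000 = 13.9100
delay to age 11: R₀ = 0.65 × (0.90 × 36) = 0.65 × 32.4000 = 21.0600
Higher: delay to age 11 (21.0600).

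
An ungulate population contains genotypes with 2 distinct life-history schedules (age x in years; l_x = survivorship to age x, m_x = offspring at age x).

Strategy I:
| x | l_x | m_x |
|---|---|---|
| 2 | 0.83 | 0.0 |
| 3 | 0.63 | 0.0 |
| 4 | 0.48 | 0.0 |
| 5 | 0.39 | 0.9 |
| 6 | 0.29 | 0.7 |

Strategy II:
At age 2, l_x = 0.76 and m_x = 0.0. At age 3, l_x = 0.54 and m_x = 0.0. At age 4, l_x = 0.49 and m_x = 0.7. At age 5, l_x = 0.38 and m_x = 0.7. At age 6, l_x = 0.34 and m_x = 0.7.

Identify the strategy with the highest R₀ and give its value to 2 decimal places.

Strategy I: R₀ = 0.83×0.0 + 0.63×0.0 + 0.48×0.0 + 0.39×0.9 + 0.29×0.7 = 0.5540
Strategy II: R₀ = 0.76×0.0 + 0.54×0.0 + 0.49×0.7 + 0.38×0.7 + 0.34×0.7 = 0.8470
Highest R₀: strategy II with 0.8470.

0.85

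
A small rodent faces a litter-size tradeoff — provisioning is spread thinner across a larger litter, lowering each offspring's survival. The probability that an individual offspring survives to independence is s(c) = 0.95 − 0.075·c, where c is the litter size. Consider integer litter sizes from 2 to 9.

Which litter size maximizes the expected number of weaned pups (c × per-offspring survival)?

Expected weaned pups = c × s(c):
  c=2: 2 × 0.800 = 1.600
  c=3: 3 × 0.725 = 2.175
  c=4: 4 × 0.650 = 2.600
  c=5: 5 × 0.575 = 2.875
  c=6: 6 × 0.500 = 3.000
  c=7: 7 × 0.425 = 2.975
  c=8: 8 × 0.350 = 2.800
  c=9: 9 × 0.275 = 2.475
Maximum at c = 6 (3.000 weaned pups).

6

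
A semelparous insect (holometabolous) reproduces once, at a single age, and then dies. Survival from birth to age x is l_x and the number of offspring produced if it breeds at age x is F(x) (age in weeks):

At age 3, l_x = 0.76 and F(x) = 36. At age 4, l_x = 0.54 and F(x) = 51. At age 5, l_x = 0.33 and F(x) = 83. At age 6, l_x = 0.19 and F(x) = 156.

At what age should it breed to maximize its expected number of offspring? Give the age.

6

Expected offspring if breeding at age x = l_x × F(x):
  age 3: 0.76 × 36 = 27.360
  age 4: 0.54 × 51 = 27.540
  age 5: 0.33 × 83 = 27.390
  age 6: 0.19 × 156 = 29.640
Maximum at age 6 (29.640).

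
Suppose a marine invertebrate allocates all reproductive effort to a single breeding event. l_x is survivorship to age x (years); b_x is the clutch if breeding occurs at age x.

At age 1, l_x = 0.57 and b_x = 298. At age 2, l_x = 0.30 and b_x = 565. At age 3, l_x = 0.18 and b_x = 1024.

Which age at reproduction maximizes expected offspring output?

3

Expected offspring if breeding at age x = l_x × b_x:
  age 1: 0.57 × 298 = 169.860
  age 2: 0.30 × 565 = 169.500
  age 3: 0.18 × 1024 = 184.320
Maximum at age 3 (184.320).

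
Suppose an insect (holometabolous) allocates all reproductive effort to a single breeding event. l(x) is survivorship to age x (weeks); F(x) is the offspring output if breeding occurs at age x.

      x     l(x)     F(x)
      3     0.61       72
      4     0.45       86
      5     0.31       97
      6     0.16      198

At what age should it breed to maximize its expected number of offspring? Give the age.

3

Expected offspring if breeding at age x = l(x) × F(x):
  age 3: 0.61 × 72 = 43.920
  age 4: 0.45 × 86 = 38.700
  age 5: 0.31 × 97 = 30.070
  age 6: 0.16 × 198 = 31.680
Maximum at age 3 (43.920).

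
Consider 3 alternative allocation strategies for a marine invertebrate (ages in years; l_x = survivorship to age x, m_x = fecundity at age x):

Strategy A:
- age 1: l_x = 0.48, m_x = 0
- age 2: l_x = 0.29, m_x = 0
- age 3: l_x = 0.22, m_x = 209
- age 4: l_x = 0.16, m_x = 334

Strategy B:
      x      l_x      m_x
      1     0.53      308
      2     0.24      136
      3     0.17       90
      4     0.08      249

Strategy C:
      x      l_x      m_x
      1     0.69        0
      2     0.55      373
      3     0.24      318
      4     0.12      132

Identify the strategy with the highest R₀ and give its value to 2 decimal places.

Strategy A: R₀ = 0.48×0 + 0.29×0 + 0.22×209 + 0.16×334 = 99.4200
Strategy B: R₀ = 0.53×308 + 0.24×136 + 0.17×90 + 0.08×249 = 231.1000
Strategy C: R₀ = 0.69×0 + 0.55×373 + 0.24×318 + 0.12×132 = 297.3100
Highest R₀: strategy C with 297.3100.

297.31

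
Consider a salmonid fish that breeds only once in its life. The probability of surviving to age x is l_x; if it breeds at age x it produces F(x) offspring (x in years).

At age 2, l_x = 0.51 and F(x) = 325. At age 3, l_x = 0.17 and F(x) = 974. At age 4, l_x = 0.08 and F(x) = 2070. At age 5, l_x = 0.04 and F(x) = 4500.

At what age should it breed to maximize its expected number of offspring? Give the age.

5

Expected offspring if breeding at age x = l_x × F(x):
  age 2: 0.51 × 325 = 165.750
  age 3: 0.17 × 974 = 165.580
  age 4: 0.08 × 2070 = 165.600
  age 5: 0.04 × 4500 = 180.000
Maximum at age 5 (180.000).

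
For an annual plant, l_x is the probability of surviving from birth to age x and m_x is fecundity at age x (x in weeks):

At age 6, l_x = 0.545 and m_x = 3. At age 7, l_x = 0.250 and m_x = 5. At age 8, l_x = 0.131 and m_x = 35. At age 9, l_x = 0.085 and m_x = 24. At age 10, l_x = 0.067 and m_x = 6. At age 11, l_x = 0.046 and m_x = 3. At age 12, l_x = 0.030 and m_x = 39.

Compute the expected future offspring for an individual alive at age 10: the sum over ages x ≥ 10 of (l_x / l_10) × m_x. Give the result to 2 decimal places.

l_10 = 0.067. Conditional survival from age 10 to x is l_x / l_10.
  x=10: (0.067/0.067) × 6 = 6.0000
  x=11: (0.046/0.067) × 3 = 2.0597
  x=12: (0.030/0.067) × 39 = 17.4627
Sum = 6.0000 + 2.0597 + 17.4627 = 25.5224

25.52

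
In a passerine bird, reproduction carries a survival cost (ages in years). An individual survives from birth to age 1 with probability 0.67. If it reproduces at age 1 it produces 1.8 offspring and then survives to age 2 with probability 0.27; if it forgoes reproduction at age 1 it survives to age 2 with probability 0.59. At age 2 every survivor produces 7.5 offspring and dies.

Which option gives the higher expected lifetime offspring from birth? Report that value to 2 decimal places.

2.96

breed at age 1: R₀ = 0.67 × (1.8 + 0.27 × 7.5) = 0.67 × 3.8250 = 2.5628
delay to age 2: R₀ = 0.67 × (0.59 × 7.5) = 0.67 × 4.4250 = 2.9647
Higher: delay to age 2 (2.9647).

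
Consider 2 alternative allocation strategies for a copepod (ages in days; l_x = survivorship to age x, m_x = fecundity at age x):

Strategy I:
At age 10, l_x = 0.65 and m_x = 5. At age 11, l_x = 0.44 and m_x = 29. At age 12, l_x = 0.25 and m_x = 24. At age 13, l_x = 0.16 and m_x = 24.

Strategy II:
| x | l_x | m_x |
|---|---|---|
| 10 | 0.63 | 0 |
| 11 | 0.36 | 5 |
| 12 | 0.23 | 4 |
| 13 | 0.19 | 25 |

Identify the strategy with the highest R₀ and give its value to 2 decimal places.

25.85

Strategy I: R₀ = 0.65×5 + 0.44×29 + 0.25×24 + 0.16×24 = 25.8500
Strategy II: R₀ = 0.63×0 + 0.36×5 + 0.23×4 + 0.19×25 = 7.4700
Highest R₀: strategy I with 25.8500.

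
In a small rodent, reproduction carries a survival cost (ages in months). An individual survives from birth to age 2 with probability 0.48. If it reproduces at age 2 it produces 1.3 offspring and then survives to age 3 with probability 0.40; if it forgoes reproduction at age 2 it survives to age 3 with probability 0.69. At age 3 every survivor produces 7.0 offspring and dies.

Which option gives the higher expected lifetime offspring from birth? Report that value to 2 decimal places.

2.32

breed at age 2: R₀ = 0.48 × (1.3 + 0.40 × 7.0) = 0.48 × 4.1000 = 1.9680
delay to age 3: R₀ = 0.48 × (0.69 × 7.0) = 0.48 × 4.8300 = 2.3184
Higher: delay to age 3 (2.3184).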